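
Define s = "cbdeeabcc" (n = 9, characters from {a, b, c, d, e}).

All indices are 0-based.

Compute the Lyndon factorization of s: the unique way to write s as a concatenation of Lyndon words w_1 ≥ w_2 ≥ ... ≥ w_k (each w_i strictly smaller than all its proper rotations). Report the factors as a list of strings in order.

emit factor 1: 'c' (i=0, period=1)
emit factor 2: 'bdee' (i=1, period=4)
emit factor 3: 'abcc' (i=5, period=4)

["c", "bdee", "abcc"]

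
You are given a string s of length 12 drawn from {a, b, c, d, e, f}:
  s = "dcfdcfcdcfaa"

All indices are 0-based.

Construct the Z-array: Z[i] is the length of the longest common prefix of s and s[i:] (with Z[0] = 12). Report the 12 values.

Z[0]=12
i=1: fresh scan; Z[1]=0
i=2: fresh scan; Z[2]=0
i=3: fresh scan; Z[3]=3 scan→box=[3,6)
i=4: min(r-i=2, Z[1]=0)=0; Z[4]=0
i=5: min(r-i=1, Z[2]=0)=0; Z[5]=0
i=6: fresh scan; Z[6]=0
i=7: fresh scan; Z[7]=3 scan→box=[7,10)
i=8: min(r-i=2, Z[1]=0)=0; Z[8]=0
i=9: min(r-i=1, Z[2]=0)=0; Z[9]=0
i=10: fresh scan; Z[10]=0
i=11: fresh scan; Z[11]=0

[12, 0, 0, 3, 0, 0, 0, 3, 0, 0, 0, 0]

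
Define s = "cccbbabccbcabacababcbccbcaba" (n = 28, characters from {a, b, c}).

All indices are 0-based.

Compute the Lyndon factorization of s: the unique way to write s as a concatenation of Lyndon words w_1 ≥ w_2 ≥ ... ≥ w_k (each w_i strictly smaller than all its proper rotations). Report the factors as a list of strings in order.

emit factor 1: 'c' (i=0, period=1)
emit factor 2: 'c' (i=1, period=1)
emit factor 3: 'c' (i=2, period=1)
emit factor 4: 'b' (i=3, period=1)
emit factor 5: 'b' (i=4, period=1)
emit factor 6: 'abccbc' (i=5, period=6)
emit factor 7: 'abac' (i=11, period=4)
emit factor 8: 'ababcbccbc' (i=15, period=10)
emit factor 9: 'ab' (i=25, period=2)
emit factor 10: 'a' (i=27, period=1)

["c", "c", "c", "b", "b", "abccbc", "abac", "ababcbccbc", "ab", "a"]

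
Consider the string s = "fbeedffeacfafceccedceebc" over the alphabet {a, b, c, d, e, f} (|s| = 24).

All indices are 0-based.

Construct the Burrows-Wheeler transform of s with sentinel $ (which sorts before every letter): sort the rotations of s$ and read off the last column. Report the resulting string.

cefefbefcdaeefeccecbc$afd

rank  rotation                   last
    0  $fbeedffeacfafceccedceebc  c
    1  acfafceccedceebc$fbeedffe  e
    2  afceccedceebc$fbeedffeacf  f
    3  bc$fbeedffeacfafceccedcee  e
    4  beedffeacfafceccedceebc$f  f
    5  c$fbeedffeacfafceccedceeb  b
    6  ccedceebc$fbeedffeacfafce  e
    7  ceccedceebc$fbeedffeacfaf  f
    8  cedceebc$fbeedffeacfafcec  c
    9  ceebc$fbeedffeacfafcecced  d
   10  cfafceccedceebc$fbeedffea  a
   11  dceebc$fbeedffeacfafcecce  e
   12  dffeacfafceccedceebc$fbee  e
   13  eacfafceccedceebc$fbeedff  f
   14  ebc$fbeedffeacfafceccedce  e
   15  eccedceebc$fbeedffeacfafc  c
   16  edceebc$fbeedffeacfafcecc  c
   17  edffeacfafceccedceebc$fbe  e
   18  eebc$fbeedffeacfafceccedc  c
   19  eedffeacfafceccedceebc$fb  b
   20  fafceccedceebc$fbeedffeac  c
   21  fbeedffeacfafceccedceebc$  $
   22  fceccedceebc$fbeedffeacfa  a
   23  feacfafceccedceebc$fbeedf  f
   24  ffeacfafceccedceebc$fbeed  d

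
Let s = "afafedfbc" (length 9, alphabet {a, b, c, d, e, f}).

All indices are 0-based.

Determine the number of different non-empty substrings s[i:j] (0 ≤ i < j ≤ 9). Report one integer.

41

sorted suffixes:
  #0 SA[0]=0  'afafedfbc'
  #1 SA[1]=2  'afedfbc'
  #2 SA[2]=7  'bc'
  #3 SA[3]=8  'c'
  #4 SA[4]=5  'dfbc'
  #5 SA[5]=4  'edfbc'
  #6 SA[6]=1  'fafedfbc'
  #7 SA[7]=6  'fbc'
  #8 SA[8]=3  'fedfbc'

SA = [0, 2, 7, 8, 5, 4, 1, 6, 3]
rank  pair      lcp
   1  s[0:],s[2:]  2  'af'
   2  s[2:],s[7:]  0  ''
   3  s[7:],s[8:]  0  ''
   4  s[8:],s[5:]  0  ''
   5  s[5:],s[4:]  0  ''
   6  s[4:],s[1:]  0  ''
   7  s[1:],s[6:]  1  'f'
   8  s[6:],s[3:]  1  'f'

n(n+1)/2 = 9·10/2 = 45
Σ LCP = 0 + 2 + 0 + 0 + 0 + 0 + 0 + 1 + 1 = 4
distinct = 45 − 4 = 41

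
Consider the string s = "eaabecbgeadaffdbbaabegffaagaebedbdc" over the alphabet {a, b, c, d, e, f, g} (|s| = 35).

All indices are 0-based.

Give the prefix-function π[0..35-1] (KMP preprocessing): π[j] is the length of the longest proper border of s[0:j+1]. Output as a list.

π[0] = 0
j=1 s[j]='a': π[1]=0 (border '')
j=2 s[j]='a': π[2]=0 (border '')
j=3 s[j]='b': π[3]=0 (border '')
j=4 s[j]='e': π[4]=1 (border 'e')
j=5 s[j]='c': k: 1→0; π[5]=0 (border '')
j=6 s[j]='b': π[6]=0 (border '')
j=7 s[j]='g': π[7]=0 (border '')
j=8 s[j]='e': π[8]=1 (border 'e')
j=9 s[j]='a': π[9]=2 (border 'ea')
j=10 s[j]='d': k: 2→0; π[10]=0 (border '')
j=11 s[j]='a': π[11]=0 (border '')
j=12 s[j]='f': π[12]=0 (border '')
j=13 s[j]='f': π[13]=0 (border '')
j=14 s[j]='d': π[14]=0 (border '')
j=15 s[j]='b': π[15]=0 (border '')
j=16 s[j]='b': π[16]=0 (border '')
j=17 s[j]='a': π[17]=0 (border '')
j=18 s[j]='a': π[18]=0 (border '')
j=19 s[j]='b': π[19]=0 (border '')
j=20 s[j]='e': π[20]=1 (border 'e')
j=21 s[j]='g': k: 1→0; π[21]=0 (border '')
j=22 s[j]='f': π[22]=0 (border '')
j=23 s[j]='f': π[23]=0 (border '')
j=24 s[j]='a': π[24]=0 (border '')
j=25 s[j]='a': π[25]=0 (border '')
j=26 s[j]='g': π[26]=0 (border '')
j=27 s[j]='a': π[27]=0 (border '')
j=28 s[j]='e': π[28]=1 (border 'e')
j=29 s[j]='b': k: 1→0; π[29]=0 (border '')
j=30 s[j]='e': π[30]=1 (border 'e')
j=31 s[j]='d': k: 1→0; π[31]=0 (border '')
j=32 s[j]='b': π[32]=0 (border '')
j=33 s[j]='d': π[33]=0 (border '')
j=34 s[j]='c': π[34]=0 (border '')

[0, 0, 0, 0, 1, 0, 0, 0, 1, 2, 0, 0, 0, 0, 0, 0, 0, 0, 0, 0, 1, 0, 0, 0, 0, 0, 0, 0, 1, 0, 1, 0, 0, 0, 0]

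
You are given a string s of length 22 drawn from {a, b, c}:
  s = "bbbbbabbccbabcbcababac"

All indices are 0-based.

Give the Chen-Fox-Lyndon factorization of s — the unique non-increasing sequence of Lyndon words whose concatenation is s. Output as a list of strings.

["b", "b", "b", "b", "b", "abbccbabcbc", "ababac"]

emit factor 1: 'b' (i=0, period=1)
emit factor 2: 'b' (i=1, period=1)
emit factor 3: 'b' (i=2, period=1)
emit factor 4: 'b' (i=3, period=1)
emit factor 5: 'b' (i=4, period=1)
emit factor 6: 'abbccbabcbc' (i=5, period=11)
emit factor 7: 'ababac' (i=16, period=6)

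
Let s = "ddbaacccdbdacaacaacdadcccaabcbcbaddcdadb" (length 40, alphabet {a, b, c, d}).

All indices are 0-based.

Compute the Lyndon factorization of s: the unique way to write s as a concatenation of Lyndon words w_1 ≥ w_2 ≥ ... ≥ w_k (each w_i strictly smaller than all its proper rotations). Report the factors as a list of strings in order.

emit factor 1: 'd' (i=0, period=1)
emit factor 2: 'd' (i=1, period=1)
emit factor 3: 'b' (i=2, period=1)
emit factor 4: 'aacccdbdac' (i=3, period=10)
emit factor 5: 'aacaacdadccc' (i=13, period=12)
emit factor 6: 'aabcbcbaddcdadb' (i=25, period=15)

["d", "d", "b", "aacccdbdac", "aacaacdadccc", "aabcbcbaddcdadb"]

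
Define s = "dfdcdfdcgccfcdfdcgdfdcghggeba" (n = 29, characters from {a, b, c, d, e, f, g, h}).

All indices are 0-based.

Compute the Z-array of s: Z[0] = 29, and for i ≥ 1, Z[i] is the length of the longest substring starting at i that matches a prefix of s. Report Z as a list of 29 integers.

[29, 0, 1, 0, 4, 0, 1, 0, 0, 0, 0, 0, 0, 4, 0, 1, 0, 0, 4, 0, 1, 0, 0, 0, 0, 0, 0, 0, 0]

Z[0]=29
i=1: outside box; Z[1]=0
i=2: outside box; Z[2]=1 scan→box=[2,3)
i=3: outside box; Z[3]=0
i=4: outside box; Z[4]=4 scan→box=[4,8)
i=5: min(r-i=3, Z[1]=0)=0; Z[5]=0
i=6: min(r-i=2, Z[2]=1)=1; Z[6]=1
i=7: min(r-i=1, Z[3]=0)=0; Z[7]=0
i=8: outside box; Z[8]=0
i=9: outside box; Z[9]=0
i=10: outside box; Z[10]=0
i=11: outside box; Z[11]=0
i=12: outside box; Z[12]=0
i=13: outside box; Z[13]=4 scan→box=[13,17)
i=14: min(r-i=3, Z[1]=0)=0; Z[14]=0
i=15: min(r-i=2, Z[2]=1)=1; Z[15]=1
i=16: min(r-i=1, Z[3]=0)=0; Z[16]=0
i=17: outside box; Z[17]=0
i=18: outside box; Z[18]=4 scan→box=[18,22)
i=19: min(r-i=3, Z[1]=0)=0; Z[19]=0
i=20: min(r-i=2, Z[2]=1)=1; Z[20]=1
i=21: min(r-i=1, Z[3]=0)=0; Z[21]=0
i=22: outside box; Z[22]=0
i=23: outside box; Z[23]=0
i=24: outside box; Z[24]=0
i=25: outside box; Z[25]=0
i=26: outside box; Z[26]=0
i=27: outside box; Z[27]=0
i=28: outside box; Z[28]=0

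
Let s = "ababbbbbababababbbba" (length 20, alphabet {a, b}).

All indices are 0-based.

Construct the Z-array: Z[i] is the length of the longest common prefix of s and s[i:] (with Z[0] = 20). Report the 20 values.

[20, 0, 2, 0, 0, 0, 0, 0, 4, 0, 4, 0, 7, 0, 2, 0, 0, 0, 0, 1]

Z[0]=20
i=1: i≥r, start 0; Z[1]=0
i=2: i≥r, start 0; Z[2]=2 grow→box=[2,4)
i=3: min(r-i=1, Z[1]=0)=0; Z[3]=0
i=4: i≥r, start 0; Z[4]=0
i=5: i≥r, start 0; Z[5]=0
i=6: i≥r, start 0; Z[6]=0
i=7: i≥r, start 0; Z[7]=0
i=8: i≥r, start 0; Z[8]=4 grow→box=[8,12)
i=9: min(r-i=3, Z[1]=0)=0; Z[9]=0
i=10: min(r-i=2, Z[2]=2)=2; Z[10]=4 grow→box=[10,14)
i=11: min(r-i=3, Z[1]=0)=0; Z[11]=0
i=12: min(r-i=2, Z[2]=2)=2; Z[12]=7 grow→box=[12,19)
i=13: min(r-i=6, Z[1]=0)=0; Z[13]=0
i=14: min(r-i=5, Z[2]=2)=2; Z[14]=2
i=15: min(r-i=4, Z[3]=0)=0; Z[15]=0
i=16: min(r-i=3, Z[4]=0)=0; Z[16]=0
i=17: min(r-i=2, Z[5]=0)=0; Z[17]=0
i=18: min(r-i=1, Z[6]=0)=0; Z[18]=0
i=19: i≥r, start 0; Z[19]=1 grow→box=[19,20)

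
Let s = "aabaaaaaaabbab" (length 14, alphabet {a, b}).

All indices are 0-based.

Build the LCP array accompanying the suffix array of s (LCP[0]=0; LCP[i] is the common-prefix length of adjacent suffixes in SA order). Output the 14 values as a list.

[0, 6, 5, 4, 3, 2, 3, 1, 2, 2, 0, 1, 2, 1]

rank | idx | suffix
   0 |   3 | aaaaaaabbab
   1 |   4 | aaaaaabbab
   2 |   5 | aaaaabbab
   3 |   6 | aaaabbab
   4 |   7 | aaabbab
   5 |   0 | aabaaaaaaabbab
   6 |   8 | aabbab
   7 |  12 | ab
   8 |   1 | abaaaaaaabbab
   9 |   9 | abbab
  10 |  13 | b
  11 |   2 | baaaaaaabbab
  12 |  11 | bab
  13 |  10 | bbab

SA = [3, 4, 5, 6, 7, 0, 8, 12, 1, 9, 13, 2, 11, 10]
rank  pair      lcp
   1  s[3:],s[4:]  6  'aaaaaa'
   2  s[4:],s[5:]  5  'aaaaa'
   3  s[5:],s[6:]  4  'aaaa'
   4  s[6:],s[7:]  3  'aaa'
   5  s[7:],s[0:]  2  'aa'
   6  s[0:],s[8:]  3  'aab'
   7  s[8:],s[12:]  1  'a'
   8  s[12:],s[1:]  2  'ab'
   9  s[1:],s[9:]  2  'ab'
  10  s[9:],s[13:]  0  ''
  11  s[13:],s[2:]  1  'b'
  12  s[2:],s[11:]  2  'ba'
  13  s[11:],s[10:]  1  'b'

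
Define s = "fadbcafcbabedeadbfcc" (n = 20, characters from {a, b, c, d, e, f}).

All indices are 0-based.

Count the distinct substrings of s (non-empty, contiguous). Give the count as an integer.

192

rank→(start, suffix):
  0 → (9, 'abedeadbfcc')
  1 → (1, 'adbcafcbabedeadbfcc')
  2 → (14, 'adbfcc')
  3 → (5, 'afcbabedeadbfcc')
  4 → (8, 'babedeadbfcc')
  5 → (3, 'bcafcbabedeadbfcc')
  6 → (10, 'bedeadbfcc')
  7 → (16, 'bfcc')
  8 → (19, 'c')
  9 → (4, 'cafcbabedeadbfcc')
  10 → (7, 'cbabedeadbfcc')
  11 → (18, 'cc')
  12 → (2, 'dbcafcbabedeadbfcc')
  13 → (15, 'dbfcc')
  14 → (12, 'deadbfcc')
  15 → (13, 'eadbfcc')
  16 → (11, 'edeadbfcc')
  17 → (0, 'fadbcafcbabedeadbfcc')
  18 → (6, 'fcbabedeadbfcc')
  19 → (17, 'fcc')

SA = [9, 1, 14, 5, 8, 3, 10, 16, 19, 4, 7, 18, 2, 15, 12, 13, 11, 0, 6, 17]
rank  pair      lcp
   1  s[9:],s[1:]  1  'a'
   2  s[1:],s[14:]  3  'adb'
   3  s[14:],s[5:]  1  'a'
   4  s[5:],s[8:]  0  ''
   5  s[8:],s[3:]  1  'b'
   6  s[3:],s[10:]  1  'b'
   7  s[10:],s[16:]  1  'b'
   8  s[16:],s[19:]  0  ''
   9  s[19:],s[4:]  1  'c'
  10  s[4:],s[7:]  1  'c'
  11  s[7:],s[18:]  1  'c'
  12  s[18:],s[2:]  0  ''
  13  s[2:],s[15:]  2  'db'
  14  s[15:],s[12:]  1  'd'
  15  s[12:],s[13:]  0  ''
  16  s[13:],s[11:]  1  'e'
  17  s[11:],s[0:]  0  ''
  18  s[0:],s[6:]  1  'f'
  19  s[6:],s[17:]  2  'fc'

n(n+1)/2 = 20·21/2 = 210
Σ LCP = 0 + 1 + 3 + 1 + 0 + 1 + 1 + 1 + 0 + 1 + 1 + 1 + 0 + 2 + 1 + 0 + 1 + 0 + 1 + 2 = 18
distinct = 210 − 18 = 192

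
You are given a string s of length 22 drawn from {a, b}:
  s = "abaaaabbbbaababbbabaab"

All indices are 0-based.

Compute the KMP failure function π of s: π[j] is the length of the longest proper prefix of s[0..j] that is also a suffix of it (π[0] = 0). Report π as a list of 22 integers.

[0, 0, 1, 1, 1, 1, 2, 0, 0, 0, 1, 1, 2, 3, 2, 0, 0, 1, 2, 3, 4, 2]

π[0] = 0
j=1 s[j]='b': π[1]=0 (border '')
j=2 s[j]='a': π[2]=1 (border 'a')
j=3 s[j]='a': k: 1→0; π[3]=1 (border 'a')
j=4 s[j]='a': k: 1→0; π[4]=1 (border 'a')
j=5 s[j]='a': k: 1→0; π[5]=1 (border 'a')
j=6 s[j]='b': π[6]=2 (border 'ab')
j=7 s[j]='b': k: 2→0; π[7]=0 (border '')
j=8 s[j]='b': π[8]=0 (border '')
j=9 s[j]='b': π[9]=0 (border '')
j=10 s[j]='a': π[10]=1 (border 'a')
j=11 s[j]='a': k: 1→0; π[11]=1 (border 'a')
j=12 s[j]='b': π[12]=2 (border 'ab')
j=13 s[j]='a': π[13]=3 (border 'aba')
j=14 s[j]='b': k: 3→1; π[14]=2 (border 'ab')
j=15 s[j]='b': k: 2→0; π[15]=0 (border '')
j=16 s[j]='b': π[16]=0 (border '')
j=17 s[j]='a': π[17]=1 (border 'a')
j=18 s[j]='b': π[18]=2 (border 'ab')
j=19 s[j]='a': π[19]=3 (border 'aba')
j=20 s[j]='a': π[20]=4 (border 'abaa')
j=21 s[j]='b': k: 4→1; π[21]=2 (border 'ab')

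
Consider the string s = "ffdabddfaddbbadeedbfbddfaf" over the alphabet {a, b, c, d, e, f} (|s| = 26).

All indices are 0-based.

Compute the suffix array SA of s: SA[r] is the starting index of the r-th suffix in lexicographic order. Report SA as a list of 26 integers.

rank→(start, suffix):
  0 → (3, 'abddfaddbbadeedbfbddfaf')
  1 → (8, 'addbbadeedbfbddfaf')
  2 → (13, 'adeedbfbddfaf')
  3 → (24, 'af')
  4 → (12, 'badeedbfbddfaf')
  5 → (11, 'bbadeedbfbddfaf')
  6 → (4, 'bddfaddbbadeedbfbddfaf')
  7 → (20, 'bddfaf')
  8 → (18, 'bfbddfaf')
  9 → (2, 'dabddfaddbbadeedbfbddfaf')
  10 → (10, 'dbbadeedbfbddfaf')
  11 → (17, 'dbfbddfaf')
  12 → (9, 'ddbbadeedbfbddfaf')
  13 → (5, 'ddfaddbbadeedbfbddfaf')
  14 → (21, 'ddfaf')
  15 → (14, 'deedbfbddfaf')
  16 → (6, 'dfaddbbadeedbfbddfaf')
  17 → (22, 'dfaf')
  18 → (16, 'edbfbddfaf')
  19 → (15, 'eedbfbddfaf')
  20 → (25, 'f')
  21 → (7, 'faddbbadeedbfbddfaf')
  22 → (23, 'faf')
  23 → (19, 'fbddfaf')
  24 → (1, 'fdabddfaddbbadeedbfbddfaf')
  25 → (0, 'ffdabddfaddbbadeedbfbddfaf')

[3, 8, 13, 24, 12, 11, 4, 20, 18, 2, 10, 17, 9, 5, 21, 14, 6, 22, 16, 15, 25, 7, 23, 19, 1, 0]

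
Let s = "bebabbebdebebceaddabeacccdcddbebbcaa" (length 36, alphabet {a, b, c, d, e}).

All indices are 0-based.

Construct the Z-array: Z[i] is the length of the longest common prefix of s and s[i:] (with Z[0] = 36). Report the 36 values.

[36, 0, 1, 0, 1, 3, 0, 1, 0, 0, 3, 0, 1, 0, 0, 0, 0, 0, 0, 2, 0, 0, 0, 0, 0, 0, 0, 0, 0, 3, 0, 1, 1, 0, 0, 0]

Z[0]=36
i=1: i≥r, start 0; Z[1]=0
i=2: i≥r, start 0; Z[2]=1 scan→box=[2,3)
i=3: i≥r, start 0; Z[3]=0
i=4: i≥r, start 0; Z[4]=1 scan→box=[4,5)
i=5: i≥r, start 0; Z[5]=3 scan→box=[5,8)
i=6: min(r-i=2, Z[1]=0)=0; Z[6]=0
i=7: min(r-i=1, Z[2]=1)=1; Z[7]=1
i=8: i≥r, start 0; Z[8]=0
i=9: i≥r, start 0; Z[9]=0
i=10: i≥r, start 0; Z[10]=3 scan→box=[10,13)
i=11: min(r-i=2, Z[1]=0)=0; Z[11]=0
i=12: min(r-i=1, Z[2]=1)=1; Z[12]=1
i=13: i≥r, start 0; Z[13]=0
i=14: i≥r, start 0; Z[14]=0
i=15: i≥r, start 0; Z[15]=0
i=16: i≥r, start 0; Z[16]=0
i=17: i≥r, start 0; Z[17]=0
i=18: i≥r, start 0; Z[18]=0
i=19: i≥r, start 0; Z[19]=2 scan→box=[19,21)
i=20: min(r-i=1, Z[1]=0)=0; Z[20]=0
i=21: i≥r, start 0; Z[21]=0
i=22: i≥r, start 0; Z[22]=0
i=23: i≥r, start 0; Z[23]=0
i=24: i≥r, start 0; Z[24]=0
i=25: i≥r, start 0; Z[25]=0
i=26: i≥r, start 0; Z[26]=0
i=27: i≥r, start 0; Z[27]=0
i=28: i≥r, start 0; Z[28]=0
i=29: i≥r, start 0; Z[29]=3 scan→box=[29,32)
i=30: min(r-i=2, Z[1]=0)=0; Z[30]=0
i=31: min(r-i=1, Z[2]=1)=1; Z[31]=1
i=32: i≥r, start 0; Z[32]=1 scan→box=[32,33)
i=33: i≥r, start 0; Z[33]=0
i=34: i≥r, start 0; Z[34]=0
i=35: i≥r, start 0; Z[35]=0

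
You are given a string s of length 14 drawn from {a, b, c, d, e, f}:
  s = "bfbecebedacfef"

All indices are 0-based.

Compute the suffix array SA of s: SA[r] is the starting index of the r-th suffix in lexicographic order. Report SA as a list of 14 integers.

[9, 2, 6, 0, 4, 10, 8, 5, 3, 7, 12, 13, 1, 11]

sorted suffixes:
  #0 SA[0]=9  'acfef'
  #1 SA[1]=2  'becebedacfef'
  #2 SA[2]=6  'bedacfef'
  #3 SA[3]=0  'bfbecebedacfef'
  #4 SA[4]=4  'cebedacfef'
  #5 SA[5]=10  'cfef'
  #6 SA[6]=8  'dacfef'
  #7 SA[7]=5  'ebedacfef'
  #8 SA[8]=3  'ecebedacfef'
  #9 SA[9]=7  'edacfef'
  #10 SA[10]=12  'ef'
  #11 SA[11]=13  'f'
  #12 SA[12]=1  'fbecebedacfef'
  #13 SA[13]=11  'fef'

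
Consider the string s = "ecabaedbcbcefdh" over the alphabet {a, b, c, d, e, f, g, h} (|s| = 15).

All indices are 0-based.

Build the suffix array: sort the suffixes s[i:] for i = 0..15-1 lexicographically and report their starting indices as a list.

[2, 4, 3, 7, 9, 1, 8, 10, 6, 13, 0, 5, 11, 12, 14]

sorted suffixes:
  #0 SA[0]=2  'abaedbcbcefdh'
  #1 SA[1]=4  'aedbcbcefdh'
  #2 SA[2]=3  'baedbcbcefdh'
  #3 SA[3]=7  'bcbcefdh'
  #4 SA[4]=9  'bcefdh'
  #5 SA[5]=1  'cabaedbcbcefdh'
  #6 SA[6]=8  'cbcefdh'
  #7 SA[7]=10  'cefdh'
  #8 SA[8]=6  'dbcbcefdh'
  #9 SA[9]=13  'dh'
  #10 SA[10]=0  'ecabaedbcbcefdh'
  #11 SA[11]=5  'edbcbcefdh'
  #12 SA[12]=11  'efdh'
  #13 SA[13]=12  'fdh'
  #14 SA[14]=14  'h'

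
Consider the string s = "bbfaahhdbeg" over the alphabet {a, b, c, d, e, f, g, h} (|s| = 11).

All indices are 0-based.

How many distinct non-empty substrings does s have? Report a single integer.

rank→(start, suffix):
  0 → (3, 'aahhdbeg')
  1 → (4, 'ahhdbeg')
  2 → (0, 'bbfaahhdbeg')
  3 → (8, 'beg')
  4 → (1, 'bfaahhdbeg')
  5 → (7, 'dbeg')
  6 → (9, 'eg')
  7 → (2, 'faahhdbeg')
  8 → (10, 'g')
  9 → (6, 'hdbeg')
  10 → (5, 'hhdbeg')

SA = [3, 4, 0, 8, 1, 7, 9, 2, 10, 6, 5]
rank  pair      lcp
   1  s[3:],s[4:]  1  'a'
   2  s[4:],s[0:]  0  ''
   3  s[0:],s[8:]  1  'b'
   4  s[8:],s[1:]  1  'b'
   5  s[1:],s[7:]  0  ''
   6  s[7:],s[9:]  0  ''
   7  s[9:],s[2:]  0  ''
   8  s[2:],s[10:]  0  ''
   9  s[10:],s[6:]  0  ''
  10  s[6:],s[5:]  1  'h'

n(n+1)/2 = 11·12/2 = 66
Σ LCP = 0 + 1 + 0 + 1 + 1 + 0 + 0 + 0 + 0 + 0 + 1 = 4
distinct = 66 − 4 = 62

62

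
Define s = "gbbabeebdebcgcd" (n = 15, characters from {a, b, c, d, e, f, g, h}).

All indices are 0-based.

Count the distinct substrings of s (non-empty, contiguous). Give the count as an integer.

110

sorted suffixes:
  #0 SA[0]=3  'abeebdebcgcd'
  #1 SA[1]=2  'babeebdebcgcd'
  #2 SA[2]=1  'bbabeebdebcgcd'
  #3 SA[3]=10  'bcgcd'
  #4 SA[4]=7  'bdebcgcd'
  #5 SA[5]=4  'beebdebcgcd'
  #6 SA[6]=13  'cd'
  #7 SA[7]=11  'cgcd'
  #8 SA[8]=14  'd'
  #9 SA[9]=8  'debcgcd'
  #10 SA[10]=9  'ebcgcd'
  #11 SA[11]=6  'ebdebcgcd'
  #12 SA[12]=5  'eebdebcgcd'
  #13 SA[13]=0  'gbbabeebdebcgcd'
  #14 SA[14]=12  'gcd'

SA = [3, 2, 1, 10, 7, 4, 13, 11, 14, 8, 9, 6, 5, 0, 12]
i: (SA[i-1],SA[i]) lcp shared
  1: (3,2) 0 ''
  2: (2,1) 1 'b'
  3: (1,10) 1 'b'
  4: (10,7) 1 'b'
  5: (7,4) 1 'b'
  6: (4,13) 0 ''
  7: (13,11) 1 'c'
  8: (11,14) 0 ''
  9: (14,8) 1 'd'
  10: (8,9) 0 ''
  11: (9,6) 2 'eb'
  12: (6,5) 1 'e'
  13: (5,0) 0 ''
  14: (0,12) 1 'g'

n(n+1)/2 = 15·16/2 = 120
Σ LCP = 0 + 0 + 1 + 1 + 1 + 1 + 0 + 1 + 0 + 1 + 0 + 2 + 1 + 0 + 1 = 10
distinct = 120 − 10 = 110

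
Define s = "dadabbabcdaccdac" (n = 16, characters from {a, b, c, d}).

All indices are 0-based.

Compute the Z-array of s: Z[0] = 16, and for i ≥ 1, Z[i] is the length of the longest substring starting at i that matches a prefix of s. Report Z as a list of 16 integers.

Z[0]=16
i=1: outside box; Z[1]=0
i=2: outside box; Z[2]=2 scan→box=[2,4)
i=3: min(r-i=1, Z[1]=0)=0; Z[3]=0
i=4: outside box; Z[4]=0
i=5: outside box; Z[5]=0
i=6: outside box; Z[6]=0
i=7: outside box; Z[7]=0
i=8: outside box; Z[8]=0
i=9: outside box; Z[9]=2 scan→box=[9,11)
i=10: min(r-i=1, Z[1]=0)=0; Z[10]=0
i=11: outside box; Z[11]=0
i=12: outside box; Z[12]=0
i=13: outside box; Z[13]=2 scan→box=[13,15)
i=14: min(r-i=1, Z[1]=0)=0; Z[14]=0
i=15: outside box; Z[15]=0

[16, 0, 2, 0, 0, 0, 0, 0, 0, 2, 0, 0, 0, 2, 0, 0]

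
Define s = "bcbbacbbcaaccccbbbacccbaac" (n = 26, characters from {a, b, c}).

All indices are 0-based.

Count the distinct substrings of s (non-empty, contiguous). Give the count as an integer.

299

rank→(start, suffix):
  0 → (23, 'aac')
  1 → (9, 'aaccccbbbacccbaac')
  2 → (24, 'ac')
  3 → (4, 'acbbcaaccccbbbacccbaac')
  4 → (18, 'acccbaac')
  5 → (10, 'accccbbbacccbaac')
  6 → (22, 'baac')
  7 → (3, 'bacbbcaaccccbbbacccbaac')
  8 → (17, 'bacccbaac')
  9 → (2, 'bbacbbcaaccccbbbacccbaac')
  10 → (16, 'bbacccbaac')
  11 → (15, 'bbbacccbaac')
  12 → (6, 'bbcaaccccbbbacccbaac')
  13 → (7, 'bcaaccccbbbacccbaac')
  14 → (0, 'bcbbacbbcaaccccbbbacccbaac')
  15 → (25, 'c')
  16 → (8, 'caaccccbbbacccbaac')
  17 → (21, 'cbaac')
  18 → (1, 'cbbacbbcaaccccbbbacccbaac')
  19 → (14, 'cbbbacccbaac')
  20 → (5, 'cbbcaaccccbbbacccbaac')
  21 → (20, 'ccbaac')
  22 → (13, 'ccbbbacccbaac')
  23 → (19, 'cccbaac')
  24 → (12, 'cccbbbacccbaac')
  25 → (11, 'ccccbbbacccbaac')

SA = [23, 9, 24, 4, 18, 10, 22, 3, 17, 2, 16, 15, 6, 7, 0, 25, 8, 21, 1, 14, 5, 20, 13, 19, 12, 11]
rank  pair      lcp
   1  s[23:],s[9:]  3  'aac'
   2  s[9:],s[24:]  1  'a'
   3  s[24:],s[4:]  2  'ac'
   4  s[4:],s[18:]  2  'ac'
   5  s[18:],s[10:]  4  'accc'
   6  s[10:],s[22:]  0  ''
   7  s[22:],s[3:]  2  'ba'
   8  s[3:],s[17:]  3  'bac'
   9  s[17:],s[2:]  1  'b'
  10  s[2:],s[16:]  4  'bbac'
  11  s[16:],s[15:]  2  'bb'
  12  s[15:],s[6:]  2  'bb'
  13  s[6:],s[7:]  1  'b'
  14  s[7:],s[0:]  2  'bc'
  15  s[0:],s[25:]  0  ''
  16  s[25:],s[8:]  1  'c'
  17  s[8:],s[21:]  1  'c'
  18  s[21:],s[1:]  2  'cb'
  19  s[1:],s[14:]  3  'cbb'
  20  s[14:],s[5:]  3  'cbb'
  21  s[5:],s[20:]  1  'c'
  22  s[20:],s[13:]  3  'ccb'
  23  s[13:],s[19:]  2  'cc'
  24  s[19:],s[12:]  4  'cccb'
  25  s[12:],s[11:]  3  'ccc'

n(n+1)/2 = 26·27/2 = 351
Σ LCP = 0 + 3 + 1 + 2 + 2 + 4 + 0 + 2 + 3 + 1 + 4 + 2 + 2 + 1 + 2 + 0 + 1 + 1 + 2 + 3 + 3 + 1 + 3 + 2 + 4 + 3 = 52
distinct = 351 − 52 = 299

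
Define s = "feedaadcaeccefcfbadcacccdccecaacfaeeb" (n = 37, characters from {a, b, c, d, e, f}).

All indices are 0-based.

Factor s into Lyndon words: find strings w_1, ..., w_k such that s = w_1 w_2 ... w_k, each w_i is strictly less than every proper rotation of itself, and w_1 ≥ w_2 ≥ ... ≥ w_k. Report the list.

emit factor 1: 'f' (i=0, period=1)
emit factor 2: 'e' (i=1, period=1)
emit factor 3: 'e' (i=2, period=1)
emit factor 4: 'd' (i=3, period=1)
emit factor 5: 'aadcaeccefcfbadcacccdccec' (i=4, period=25)
emit factor 6: 'aacfaeeb' (i=29, period=8)

["f", "e", "e", "d", "aadcaeccefcfbadcacccdccec", "aacfaeeb"]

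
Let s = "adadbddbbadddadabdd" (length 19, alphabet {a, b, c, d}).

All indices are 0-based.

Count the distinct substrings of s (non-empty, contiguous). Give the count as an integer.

rank→(start, suffix):
  0 → (15, 'abdd')
  1 → (13, 'adabdd')
  2 → (0, 'adadbddbbadddadabdd')
  3 → (2, 'adbddbbadddadabdd')
  4 → (9, 'adddadabdd')
  5 → (8, 'badddadabdd')
  6 → (7, 'bbadddadabdd')
  7 → (16, 'bdd')
  8 → (4, 'bddbbadddadabdd')
  9 → (18, 'd')
  10 → (14, 'dabdd')
  11 → (12, 'dadabdd')
  12 → (1, 'dadbddbbadddadabdd')
  13 → (6, 'dbbadddadabdd')
  14 → (3, 'dbddbbadddadabdd')
  15 → (17, 'dd')
  16 → (11, 'ddadabdd')
  17 → (5, 'ddbbadddadabdd')
  18 → (10, 'dddadabdd')

SA = [15, 13, 0, 2, 9, 8, 7, 16, 4, 18, 14, 12, 1, 6, 3, 17, 11, 5, 10]
[i] adj suffixes → lcp
  [1] 15/13 → 1 ('a')
  [2] 13/0 → 3 ('ada')
  [3] 0/2 → 2 ('ad')
  [4] 2/9 → 2 ('ad')
  [5] 9/8 → 0 ('')
  [6] 8/7 → 1 ('b')
  [7] 7/16 → 1 ('b')
  [8] 16/4 → 3 ('bdd')
  [9] 4/18 → 0 ('')
  [10] 18/14 → 1 ('d')
  [11] 14/12 → 2 ('da')
  [12] 12/1 → 3 ('dad')
  [13] 1/6 → 1 ('d')
  [14] 6/3 → 2 ('db')
  [15] 3/17 → 1 ('d')
  [16] 17/11 → 2 ('dd')
  [17] 11/5 → 2 ('dd')
  [18] 5/10 → 2 ('dd')

n(n+1)/2 = 19·20/2 = 190
Σ LCP = 0 + 1 + 3 + 2 + 2 + 0 + 1 + 1 + 3 + 0 + 1 + 2 + 3 + 1 + 2 + 1 + 2 + 2 + 2 = 29
distinct = 190 − 29 = 161

161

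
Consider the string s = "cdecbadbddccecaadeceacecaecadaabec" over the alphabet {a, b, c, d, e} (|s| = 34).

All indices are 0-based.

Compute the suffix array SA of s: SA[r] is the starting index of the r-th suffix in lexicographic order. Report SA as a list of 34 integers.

[29, 14, 30, 20, 27, 5, 15, 24, 4, 7, 31, 33, 13, 26, 23, 3, 10, 0, 18, 11, 21, 28, 6, 9, 8, 1, 16, 19, 32, 12, 25, 22, 2, 17]

sorted suffixes:
  #0 SA[0]=29  'aabec'
  #1 SA[1]=14  'aadeceacecaecadaabec'
  #2 SA[2]=30  'abec'
  #3 SA[3]=20  'acecaecadaabec'
  #4 SA[4]=27  'adaabec'
  #5 SA[5]=5  'adbddccecaadeceacecaecadaabec'
  #6 SA[6]=15  'adeceacecaecadaabec'
  #7 SA[7]=24  'aecadaabec'
  #8 SA[8]=4  'badbddccecaadeceacecaecadaabec'
  #9 SA[9]=7  'bddccecaadeceacecaecadaabec'
  #10 SA[10]=31  'bec'
  #11 SA[11]=33  'c'
  #12 SA[12]=13  'caadeceacecaecadaabec'
  #13 SA[13]=26  'cadaabec'
  #14 SA[14]=23  'caecadaabec'
  #15 SA[15]=3  'cbadbddccecaadeceacecaecadaabec'
  #16 SA[16]=10  'ccecaadeceacecaecadaabec'
  #17 SA[17]=0  'cdecbadbddccecaadeceacecaecadaabec'
  #18 SA[18]=18  'ceacecaecadaabec'
  #19 SA[19]=11  'cecaadeceacecaecadaabec'
  #20 SA[20]=21  'cecaecadaabec'
  #21 SA[21]=28  'daabec'
  #22 SA[22]=6  'dbddccecaadeceacecaecadaabec'
  #23 SA[23]=9  'dccecaadeceacecaecadaabec'
  #24 SA[24]=8  'ddccecaadeceacecaecadaabec'
  #25 SA[25]=1  'decbadbddccecaadeceacecaecadaabec'
  #26 SA[26]=16  'deceacecaecadaabec'
  #27 SA[27]=19  'eacecaecadaabec'
  #28 SA[28]=32  'ec'
  #29 SA[29]=12  'ecaadeceacecaecadaabec'
  #30 SA[30]=25  'ecadaabec'
  #31 SA[31]=22  'ecaecadaabec'
  #32 SA[32]=2  'ecbadbddccecaadeceacecaecadaabec'
  #33 SA[33]=17  'eceacecaecadaabec'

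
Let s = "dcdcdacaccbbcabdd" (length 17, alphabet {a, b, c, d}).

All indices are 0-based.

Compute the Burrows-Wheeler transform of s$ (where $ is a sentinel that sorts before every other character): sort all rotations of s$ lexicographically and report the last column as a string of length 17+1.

dcdccbabacadddcc$b

rank  rotation            last
    0  $dcdcdacaccbbcabdd  d
    1  abdd$dcdcdacaccbbc  c
    2  acaccbbcabdd$dcdcd  d
    3  accbbcabdd$dcdcdac  c
    4  bbcabdd$dcdcdacacc  c
    5  bcabdd$dcdcdacaccb  b
    6  bdd$dcdcdacaccbbca  a
    7  cabdd$dcdcdacaccbb  b
    8  caccbbcabdd$dcdcda  a
    9  cbbcabdd$dcdcdacac  c
   10  ccbbcabdd$dcdcdaca  a
   11  cdacaccbbcabdd$dcd  d
   12  cdcdacaccbbcabdd$d  d
   13  d$dcdcdacaccbbcabd  d
   14  dacaccbbcabdd$dcdc  c
   15  dcdacaccbbcabdd$dc  c
   16  dcdcdacaccbbcabdd$  $
   17  dd$dcdcdacaccbbcab  b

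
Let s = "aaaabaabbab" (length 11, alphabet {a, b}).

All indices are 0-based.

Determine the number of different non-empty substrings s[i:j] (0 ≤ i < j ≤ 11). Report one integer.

rank | idx | suffix
   0 |   0 | aaaabaabbab
   1 |   1 | aaabaabbab
   2 |   2 | aabaabbab
   3 |   5 | aabbab
   4 |   9 | ab
   5 |   3 | abaabbab
   6 |   6 | abbab
   7 |  10 | b
   8 |   4 | baabbab
   9 |   8 | bab
  10 |   7 | bbab

SA = [0, 1, 2, 5, 9, 3, 6, 10, 4, 8, 7]
i: (SA[i-1],SA[i]) lcp shared
  1: (0,1) 3 'aaa'
  2: (1,2) 2 'aa'
  3: (2,5) 3 'aab'
  4: (5,9) 1 'a'
  5: (9,3) 2 'ab'
  6: (3,6) 2 'ab'
  7: (6,10) 0 ''
  8: (10,4) 1 'b'
  9: (4,8) 2 'ba'
  10: (8,7) 1 'b'

n(n+1)/2 = 11·12/2 = 66
Σ LCP = 0 + 3 + 2 + 3 + 1 + 2 + 2 + 0 + 1 + 2 + 1 = 17
distinct = 66 − 17 = 49

49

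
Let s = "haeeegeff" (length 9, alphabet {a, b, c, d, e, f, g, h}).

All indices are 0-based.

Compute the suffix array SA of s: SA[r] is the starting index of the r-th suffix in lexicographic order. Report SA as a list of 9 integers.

[1, 2, 3, 6, 4, 8, 7, 5, 0]

sorted suffixes:
  #0 SA[0]=1  'aeeegeff'
  #1 SA[1]=2  'eeegeff'
  #2 SA[2]=3  'eegeff'
  #3 SA[3]=6  'eff'
  #4 SA[4]=4  'egeff'
  #5 SA[5]=8  'f'
  #6 SA[6]=7  'ff'
  #7 SA[7]=5  'geff'
  #8 SA[8]=0  'haeeegeff'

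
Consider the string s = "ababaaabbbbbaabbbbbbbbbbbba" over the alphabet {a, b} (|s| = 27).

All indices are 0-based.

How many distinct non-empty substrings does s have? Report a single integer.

265

rank→(start, suffix):
  0 → (26, 'a')
  1 → (4, 'aaabbbbbaabbbbbbbbbbbba')
  2 → (5, 'aabbbbbaabbbbbbbbbbbba')
  3 → (12, 'aabbbbbbbbbbbba')
  4 → (2, 'abaaabbbbbaabbbbbbbbbbbba')
  5 → (0, 'ababaaabbbbbaabbbbbbbbbbbba')
  6 → (6, 'abbbbbaabbbbbbbbbbbba')
  7 → (13, 'abbbbbbbbbbbba')
  8 → (25, 'ba')
  9 → (3, 'baaabbbbbaabbbbbbbbbbbba')
  10 → (11, 'baabbbbbbbbbbbba')
  11 → (1, 'babaaabbbbbaabbbbbbbbbbbba')
  12 → (24, 'bba')
  13 → (10, 'bbaabbbbbbbbbbbba')
  14 → (23, 'bbba')
  15 → (9, 'bbbaabbbbbbbbbbbba')
  16 → (22, 'bbbba')
  17 → (8, 'bbbbaabbbbbbbbbbbba')
  18 → (21, 'bbbbba')
  19 → (7, 'bbbbbaabbbbbbbbbbbba')
  20 → (20, 'bbbbbba')
  21 → (19, 'bbbbbbba')
  22 → (18, 'bbbbbbbba')
  23 → (17, 'bbbbbbbbba')
  24 → (16, 'bbbbbbbbbba')
  25 → (15, 'bbbbbbbbbbba')
  26 → (14, 'bbbbbbbbbbbba')

SA = [26, 4, 5, 12, 2, 0, 6, 13, 25, 3, 11, 1, 24, 10, 23, 9, 22, 8, 21, 7, 20, 19, 18, 17, 16, 15, 14]
rank  pair      lcp
   1  s[26:],s[4:]  1  'a'
   2  s[4:],s[5:]  2  'aa'
   3  s[5:],s[12:]  7  'aabbbbb'
   4  s[12:],s[2:]  1  'a'
   5  s[2:],s[0:]  3  'aba'
   6  s[0:],s[6:]  2  'ab'
   7  s[6:],s[13:]  6  'abbbbb'
   8  s[13:],s[25:]  0  ''
   9  s[25:],s[3:]  2  'ba'
  10  s[3:],s[11:]  3  'baa'
  11  s[11:],s[1:]  2  'ba'
  12  s[1:],s[24:]  1  'b'
  13  s[24:],s[10:]  3  'bba'
  14  s[10:],s[23:]  2  'bb'
  15  s[23:],s[9:]  4  'bbba'
  16  s[9:],s[22:]  3  'bbb'
  17  s[22:],s[8:]  5  'bbbba'
  18  s[8:],s[21:]  4  'bbbb'
  19  s[21:],s[7:]  6  'bbbbba'
  20  s[7:],s[20:]  5  'bbbbb'
  21  s[20:],s[19:]  6  'bbbbbb'
  22  s[19:],s[18:]  7  'bbbbbbb'
  23  s[18:],s[17:]  8  'bbbbbbbb'
  24  s[17:],s[16:]  9  'bbbbbbbbb'
  25  s[16:],s[15:]  10  'bbbbbbbbbb'
  26  s[15:],s[14:]  11  'bbbbbbbbbbb'

n(n+1)/2 = 27·28/2 = 378
Σ LCP = 0 + 1 + 2 + 7 + 1 + 3 + 2 + 6 + 0 + 2 + 3 + 2 + 1 + 3 + 2 + 4 + 3 + 5 + 4 + 6 + 5 + 6 + 7 + 8 + 9 + 10 + 11 = 113
distinct = 378 − 113 = 265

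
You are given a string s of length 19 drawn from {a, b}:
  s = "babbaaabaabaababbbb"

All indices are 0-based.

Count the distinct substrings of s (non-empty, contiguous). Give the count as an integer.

139

rank | idx | suffix
   0 |   4 | aaabaabaababbbb
   1 |   5 | aabaabaababbbb
   2 |   8 | aabaababbbb
   3 |  11 | aababbbb
   4 |   6 | abaabaababbbb
   5 |   9 | abaababbbb
   6 |  12 | ababbbb
   7 |   1 | abbaaabaabaababbbb
   8 |  14 | abbbb
   9 |  18 | b
  10 |   3 | baaabaabaababbbb
  11 |   7 | baabaababbbb
  12 |  10 | baababbbb
  13 |   0 | babbaaabaabaababbbb
  14 |  13 | babbbb
  15 |  17 | bb
  16 |   2 | bbaaabaabaababbbb
  17 |  16 | bbb
  18 |  15 | bbbb

SA = [4, 5, 8, 11, 6, 9, 12, 1, 14, 18, 3, 7, 10, 0, 13, 17, 2, 16, 15]
i: (SA[i-1],SA[i]) lcp shared
  1: (4,5) 2 'aa'
  2: (5,8) 7 'aabaaba'
  3: (8,11) 4 'aaba'
  4: (11,6) 1 'a'
  5: (6,9) 6 'abaaba'
  6: (9,12) 3 'aba'
  7: (12,1) 2 'ab'
  8: (1,14) 3 'abb'
  9: (14,18) 0 ''
  10: (18,3) 1 'b'
  11: (3,7) 3 'baa'
  12: (7,10) 5 'baaba'
  13: (10,0) 2 'ba'
  14: (0,13) 4 'babb'
  15: (13,17) 1 'b'
  16: (17,2) 2 'bb'
  17: (2,16) 2 'bb'
  18: (16,15) 3 'bbb'

n(n+1)/2 = 19·20/2 = 190
Σ LCP = 0 + 2 + 7 + 4 + 1 + 6 + 3 + 2 + 3 + 0 + 1 + 3 + 5 + 2 + 4 + 1 + 2 + 2 + 3 = 51
distinct = 190 − 51 = 139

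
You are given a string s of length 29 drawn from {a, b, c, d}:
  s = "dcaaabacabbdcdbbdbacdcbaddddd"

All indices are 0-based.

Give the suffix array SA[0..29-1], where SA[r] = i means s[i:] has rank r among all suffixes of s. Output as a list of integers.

sorted suffixes:
  #0 SA[0]=2  'aaabacabbdcdbbdbacdcbaddddd'
  #1 SA[1]=3  'aabacabbdcdbbdbacdcbaddddd'
  #2 SA[2]=4  'abacabbdcdbbdbacdcbaddddd'
  #3 SA[3]=8  'abbdcdbbdbacdcbaddddd'
  #4 SA[4]=6  'acabbdcdbbdbacdcbaddddd'
  #5 SA[5]=18  'acdcbaddddd'
  #6 SA[6]=23  'addddd'
  #7 SA[7]=5  'bacabbdcdbbdbacdcbaddddd'
  #8 SA[8]=17  'bacdcbaddddd'
  #9 SA[9]=22  'baddddd'
  #10 SA[10]=14  'bbdbacdcbaddddd'
  #11 SA[11]=9  'bbdcdbbdbacdcbaddddd'
  #12 SA[12]=15  'bdbacdcbaddddd'
  #13 SA[13]=10  'bdcdbbdbacdcbaddddd'
  #14 SA[14]=1  'caaabacabbdcdbbdbacdcbaddddd'
  #15 SA[15]=7  'cabbdcdbbdbacdcbaddddd'
  #16 SA[16]=21  'cbaddddd'
  #17 SA[17]=12  'cdbbdbacdcbaddddd'
  #18 SA[18]=19  'cdcbaddddd'
  #19 SA[19]=28  'd'
  #20 SA[20]=16  'dbacdcbaddddd'
  #21 SA[21]=13  'dbbdbacdcbaddddd'
  #22 SA[22]=0  'dcaaabacabbdcdbbdbacdcbaddddd'
  #23 SA[23]=20  'dcbaddddd'
  #24 SA[24]=11  'dcdbbdbacdcbaddddd'
  #25 SA[25]=27  'dd'
  #26 SA[26]=26  'ddd'
  #27 SA[27]=25  'dddd'
  #28 SA[28]=24  'ddddd'

[2, 3, 4, 8, 6, 18, 23, 5, 17, 22, 14, 9, 15, 10, 1, 7, 21, 12, 19, 28, 16, 13, 0, 20, 11, 27, 26, 25, 24]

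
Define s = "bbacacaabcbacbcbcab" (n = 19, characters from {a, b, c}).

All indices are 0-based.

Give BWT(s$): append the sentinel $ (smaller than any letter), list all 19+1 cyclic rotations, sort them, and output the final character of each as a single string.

bccacbbabc$cacababba

rank  rotation              last
    0  $bbacacaabcbacbcbcab  b
    1  aabcbacbcbcab$bbacac  c
    2  ab$bbacacaabcbacbcbc  c
    3  abcbacbcbcab$bbacaca  a
    4  acaabcbacbcbcab$bbac  c
    5  acacaabcbacbcbcab$bb  b
    6  acbcbcab$bbacacaabcb  b
    7  b$bbacacaabcbacbcbca  a
    8  bacacaabcbacbcbcab$b  b
    9  bacbcbcab$bbacacaabc  c
   10  bbacacaabcbacbcbcab$  $
   11  bcab$bbacacaabcbacbc  c
   12  bcbacbcbcab$bbacacaa  a
   13  bcbcab$bbacacaabcbac  c
   14  caabcbacbcbcab$bbaca  a
   15  cab$bbacacaabcbacbcb  b
   16  cacaabcbacbcbcab$bba  a
   17  cbacbcbcab$bbacacaab  b
   18  cbcab$bbacacaabcbacb  b
   19  cbcbcab$bbacacaabcba  a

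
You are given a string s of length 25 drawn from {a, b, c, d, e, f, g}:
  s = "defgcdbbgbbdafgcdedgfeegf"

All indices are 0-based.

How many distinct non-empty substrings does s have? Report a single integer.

rank→(start, suffix):
  0 → (12, 'afgcdedgfeegf')
  1 → (9, 'bbdafgcdedgfeegf')
  2 → (6, 'bbgbbdafgcdedgfeegf')
  3 → (10, 'bdafgcdedgfeegf')
  4 → (7, 'bgbbdafgcdedgfeegf')
  5 → (4, 'cdbbgbbdafgcdedgfeegf')
  6 → (15, 'cdedgfeegf')
  7 → (11, 'dafgcdedgfeegf')
  8 → (5, 'dbbgbbdafgcdedgfeegf')
  9 → (16, 'dedgfeegf')
  10 → (0, 'defgcdbbgbbdafgcdedgfeegf')
  11 → (18, 'dgfeegf')
  12 → (17, 'edgfeegf')
  13 → (21, 'eegf')
  14 → (1, 'efgcdbbgbbdafgcdedgfeegf')
  15 → (22, 'egf')
  16 → (24, 'f')
  17 → (20, 'feegf')
  18 → (2, 'fgcdbbgbbdafgcdedgfeegf')
  19 → (13, 'fgcdedgfeegf')
  20 → (8, 'gbbdafgcdedgfeegf')
  21 → (3, 'gcdbbgbbdafgcdedgfeegf')
  22 → (14, 'gcdedgfeegf')
  23 → (23, 'gf')
  24 → (19, 'gfeegf')

SA = [12, 9, 6, 10, 7, 4, 15, 11, 5, 16, 0, 18, 17, 21, 1, 22, 24, 20, 2, 13, 8, 3, 14, 23, 19]
i: (SA[i-1],SA[i]) lcp shared
  1: (12,9) 0 ''
  2: (9,6) 2 'bb'
  3: (6,10) 1 'b'
  4: (10,7) 1 'b'
  5: (7,4) 0 ''
  6: (4,15) 2 'cd'
  7: (15,11) 0 ''
  8: (11,5) 1 'd'
  9: (5,16) 1 'd'
  10: (16,0) 2 'de'
  11: (0,18) 1 'd'
  12: (18,17) 0 ''
  13: (17,21) 1 'e'
  14: (21,1) 1 'e'
  15: (1,22) 1 'e'
  16: (22,24) 0 ''
  17: (24,20) 1 'f'
  18: (20,2) 1 'f'
  19: (2,13) 4 'fgcd'
  20: (13,8) 0 ''
  21: (8,3) 1 'g'
  22: (3,14) 3 'gcd'
  23: (14,23) 1 'g'
  24: (23,19) 2 'gf'

n(n+1)/2 = 25·26/2 = 325
Σ LCP = 0 + 0 + 2 + 1 + 1 + 0 + 2 + 0 + 1 + 1 + 2 + 1 + 0 + 1 + 1 + 1 + 0 + 1 + 1 + 4 + 0 + 1 + 3 + 1 + 2 = 27
distinct = 325 − 27 = 298

298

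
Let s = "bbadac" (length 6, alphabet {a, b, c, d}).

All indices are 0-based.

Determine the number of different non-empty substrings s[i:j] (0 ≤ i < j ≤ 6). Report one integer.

19

rank→(start, suffix):
  0 → (4, 'ac')
  1 → (2, 'adac')
  2 → (1, 'badac')
  3 → (0, 'bbadac')
  4 → (5, 'c')
  5 → (3, 'dac')

SA = [4, 2, 1, 0, 5, 3]
[i] adj suffixes → lcp
  [1] 4/2 → 1 ('a')
  [2] 2/1 → 0 ('')
  [3] 1/0 → 1 ('b')
  [4] 0/5 → 0 ('')
  [5] 5/3 → 0 ('')

n(n+1)/2 = 6·7/2 = 21
Σ LCP = 0 + 1 + 0 + 1 + 0 + 0 = 2
distinct = 21 − 2 = 19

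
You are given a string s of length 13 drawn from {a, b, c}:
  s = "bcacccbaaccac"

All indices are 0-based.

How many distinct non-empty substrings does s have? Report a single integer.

74

rank→(start, suffix):
  0 → (7, 'aaccac')
  1 → (11, 'ac')
  2 → (8, 'accac')
  3 → (2, 'acccbaaccac')
  4 → (6, 'baaccac')
  5 → (0, 'bcacccbaaccac')
  6 → (12, 'c')
  7 → (10, 'cac')
  8 → (1, 'cacccbaaccac')
  9 → (5, 'cbaaccac')
  10 → (9, 'ccac')
  11 → (4, 'ccbaaccac')
  12 → (3, 'cccbaaccac')

SA = [7, 11, 8, 2, 6, 0, 12, 10, 1, 5, 9, 4, 3]
i: (SA[i-1],SA[i]) lcp shared
  1: (7,11) 1 'a'
  2: (11,8) 2 'ac'
  3: (8,2) 3 'acc'
  4: (2,6) 0 ''
  5: (6,0) 1 'b'
  6: (0,12) 0 ''
  7: (12,10) 1 'c'
  8: (10,1) 3 'cac'
  9: (1,5) 1 'c'
  10: (5,9) 1 'c'
  11: (9,4) 2 'cc'
  12: (4,3) 2 'cc'

n(n+1)/2 = 13·14/2 = 91
Σ LCP = 0 + 1 + 2 + 3 + 0 + 1 + 0 + 1 + 3 + 1 + 1 + 2 + 2 = 17
distinct = 91 − 17 = 74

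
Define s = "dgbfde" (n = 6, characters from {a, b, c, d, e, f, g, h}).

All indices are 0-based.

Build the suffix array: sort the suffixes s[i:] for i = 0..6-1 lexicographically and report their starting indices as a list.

[2, 4, 0, 5, 3, 1]

rank→(start, suffix):
  0 → (2, 'bfde')
  1 → (4, 'de')
  2 → (0, 'dgbfde')
  3 → (5, 'e')
  4 → (3, 'fde')
  5 → (1, 'gbfde')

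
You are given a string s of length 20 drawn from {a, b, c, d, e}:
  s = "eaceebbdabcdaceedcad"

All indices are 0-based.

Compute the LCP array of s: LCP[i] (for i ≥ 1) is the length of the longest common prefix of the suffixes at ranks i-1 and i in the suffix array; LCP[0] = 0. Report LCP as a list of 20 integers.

rank→(start, suffix):
  0 → (8, 'abcdaceedcad')
  1 → (1, 'aceebbdabcdaceedcad')
  2 → (12, 'aceedcad')
  3 → (18, 'ad')
  4 → (5, 'bbdabcdaceedcad')
  5 → (9, 'bcdaceedcad')
  6 → (6, 'bdabcdaceedcad')
  7 → (17, 'cad')
  8 → (10, 'cdaceedcad')
  9 → (2, 'ceebbdabcdaceedcad')
  10 → (13, 'ceedcad')
  11 → (19, 'd')
  12 → (7, 'dabcdaceedcad')
  13 → (11, 'daceedcad')
  14 → (16, 'dcad')
  15 → (0, 'eaceebbdabcdaceedcad')
  16 → (4, 'ebbdabcdaceedcad')
  17 → (15, 'edcad')
  18 → (3, 'eebbdabcdaceedcad')
  19 → (14, 'eedcad')

SA = [8, 1, 12, 18, 5, 9, 6, 17, 10, 2, 13, 19, 7, 11, 16, 0, 4, 15, 3, 14]
rank  pair      lcp
   1  s[8:],s[1:]  1  'a'
   2  s[1:],s[12:]  4  'acee'
   3  s[12:],s[18:]  1  'a'
   4  s[18:],s[5:]  0  ''
   5  s[5:],s[9:]  1  'b'
   6  s[9:],s[6:]  1  'b'
   7  s[6:],s[17:]  0  ''
   8  s[17:],s[10:]  1  'c'
   9  s[10:],s[2:]  1  'c'
  10  s[2:],s[13:]  3  'cee'
  11  s[13:],s[19:]  0  ''
  12  s[19:],s[7:]  1  'd'
  13  s[7:],s[11:]  2  'da'
  14  s[11:],s[16:]  1  'd'
  15  s[16:],s[0:]  0  ''
  16  s[0:],s[4:]  1  'e'
  17  s[4:],s[15:]  1  'e'
  18  s[15:],s[3:]  1  'e'
  19  s[3:],s[14:]  2  'ee'

[0, 1, 4, 1, 0, 1, 1, 0, 1, 1, 3, 0, 1, 2, 1, 0, 1, 1, 1, 2]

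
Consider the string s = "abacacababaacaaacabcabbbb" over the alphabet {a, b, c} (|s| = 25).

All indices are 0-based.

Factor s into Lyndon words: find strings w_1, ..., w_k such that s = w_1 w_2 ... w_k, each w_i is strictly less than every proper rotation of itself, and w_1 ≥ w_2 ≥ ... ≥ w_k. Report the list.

["abacac", "ab", "ab", "aac", "aaacabcabbbb"]

emit factor 1: 'abacac' (i=0, period=6)
emit factor 2: 'ab' (i=6, period=2)
emit factor 3: 'ab' (i=8, period=2)
emit factor 4: 'aac' (i=10, period=3)
emit factor 5: 'aaacabcabbbb' (i=13, period=12)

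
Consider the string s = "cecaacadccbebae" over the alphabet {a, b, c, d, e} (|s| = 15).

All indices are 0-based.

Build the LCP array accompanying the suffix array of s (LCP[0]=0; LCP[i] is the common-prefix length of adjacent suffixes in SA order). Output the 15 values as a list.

[0, 1, 1, 1, 0, 1, 0, 2, 1, 1, 1, 0, 0, 1, 1]

rank→(start, suffix):
  0 → (3, 'aacadccbebae')
  1 → (4, 'acadccbebae')
  2 → (6, 'adccbebae')
  3 → (13, 'ae')
  4 → (12, 'bae')
  5 → (10, 'bebae')
  6 → (2, 'caacadccbebae')
  7 → (5, 'cadccbebae')
  8 → (9, 'cbebae')
  9 → (8, 'ccbebae')
  10 → (0, 'cecaacadccbebae')
  11 → (7, 'dccbebae')
  12 → (14, 'e')
  13 → (11, 'ebae')
  14 → (1, 'ecaacadccbebae')

SA = [3, 4, 6, 13, 12, 10, 2, 5, 9, 8, 0, 7, 14, 11, 1]
[i] adj suffixes → lcp
  [1] 3/4 → 1 ('a')
  [2] 4/6 → 1 ('a')
  [3] 6/13 → 1 ('a')
  [4] 13/12 → 0 ('')
  [5] 12/10 → 1 ('b')
  [6] 10/2 → 0 ('')
  [7] 2/5 → 2 ('ca')
  [8] 5/9 → 1 ('c')
  [9] 9/8 → 1 ('c')
  [10] 8/0 → 1 ('c')
  [11] 0/7 → 0 ('')
  [12] 7/14 → 0 ('')
  [13] 14/11 → 1 ('e')
  [14] 11/1 → 1 ('e')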